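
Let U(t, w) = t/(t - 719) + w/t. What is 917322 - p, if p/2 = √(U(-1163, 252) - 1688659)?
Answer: 917322 - I*√8089851012109222574/1094383 ≈ 9.1732e+5 - 2599.0*I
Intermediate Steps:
U(t, w) = t/(-719 + t) + w/t
p = I*√8089851012109222574/1094383 (p = 2*√(((-1163)² - 719*252 - 1163*252)/((-1163)*(-719 - 1163)) - 1688659) = 2*√(-1/1163*(1352569 - 181188 - 293076)/(-1882) - 1688659) = 2*√(-1/1163*(-1/1882)*878305 - 1688659) = 2*√(878305/2188766 - 1688659) = 2*√(-3696078526489/2188766) = 2*(I*√8089851012109222574/2188766) = I*√8089851012109222574/1094383 ≈ 2599.0*I)
917322 - p = 917322 - I*√8089851012109222574/1094383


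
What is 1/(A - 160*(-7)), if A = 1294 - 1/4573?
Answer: 4573/11039221 ≈ 0.00041425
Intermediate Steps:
A = 5917461/4573 (A = 1294 - 1*1/4573 = 1294 - 1/4573 = 5917461/4573 ≈ 1294.0)
1/(A - 160*(-7)) = 1/(5917461/4573 - 160*(-7)) = 1/(5917461/4573 + 1120) = 1/(11039221/4573) = 4573/11039221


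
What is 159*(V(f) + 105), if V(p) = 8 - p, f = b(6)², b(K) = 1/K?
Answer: 215551/12 ≈ 17963.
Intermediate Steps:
f = 1/36 (f = (1/6)² = (⅙)² = 1/36 ≈ 0.027778)
159*(V(f) + 105) = 159*((8 - 1*1/36) + 105) = 159*((8 - 1/36) + 105) = 159*(287/36 + 105) = 159*(4067/36) = 215551/12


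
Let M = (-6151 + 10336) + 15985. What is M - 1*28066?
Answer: -7896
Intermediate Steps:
M = 20170 (M = 4185 + 15985 = 20170)
M - 1*28066 = 20170 - 1*28066 = 20170 - 28066 = -7896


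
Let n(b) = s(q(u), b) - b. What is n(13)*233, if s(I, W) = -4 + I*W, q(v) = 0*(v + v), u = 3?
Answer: -3961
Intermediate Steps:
q(v) = 0 (q(v) = 0*(2*v) = 0)
n(b) = -4 - b (n(b) = (-4 + 0*b) - b = (-4 + 0) - b = -4 - b)
n(13)*233 = (-4 - 1*13)*233 = (-4 - 13)*233 = -17*233 = -3961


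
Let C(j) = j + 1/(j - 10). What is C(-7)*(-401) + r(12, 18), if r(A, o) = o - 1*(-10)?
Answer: 48596/17 ≈ 2858.6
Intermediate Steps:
C(j) = j + 1/(-10 + j)
r(A, o) = 10 + o (r(A, o) = o + 10 = 10 + o)
C(-7)*(-401) + r(12, 18) = ((1 + (-7)² - 10*(-7))/(-10 - 7))*(-401) + (10 + 18) = ((1 + 49 + 70)/(-17))*(-401) + 28 = -1/17*120*(-401) + 28 = -120/17*(-401) + 28 = 48120/17 + 28 = 48596/17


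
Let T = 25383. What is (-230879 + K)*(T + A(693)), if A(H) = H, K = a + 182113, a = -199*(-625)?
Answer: 1971580284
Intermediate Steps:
a = 124375
K = 306488 (K = 124375 + 182113 = 306488)
(-230879 + K)*(T + A(693)) = (-230879 + 306488)*(25383 + 693) = 75609*26076 = 1971580284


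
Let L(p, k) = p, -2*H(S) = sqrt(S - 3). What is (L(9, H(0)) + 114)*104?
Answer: 12792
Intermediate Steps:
H(S) = -sqrt(-3 + S)/2 (H(S) = -sqrt(S - 3)/2 = -sqrt(-3 + S)/2)
(L(9, H(0)) + 114)*104 = (9 + 114)*104 = 123*104 = 12792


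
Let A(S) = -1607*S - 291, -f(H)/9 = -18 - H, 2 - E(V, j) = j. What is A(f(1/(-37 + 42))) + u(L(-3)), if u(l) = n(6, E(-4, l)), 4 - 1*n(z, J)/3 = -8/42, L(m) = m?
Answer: -9222676/35 ≈ -2.6351e+5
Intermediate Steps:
E(V, j) = 2 - j
n(z, J) = 88/7 (n(z, J) = 12 - (-24)/42 = 12 - 3*(-4/21) = 12 + 4/7 = 88/7)
f(H) = 162 + 9*H (f(H) = -9*(-18 - H) = 162 + 9*H)
u(l) = 88/7
A(S) = -291 - 1607*S
A(f(1/(-37 + 42))) + u(L(-3)) = (-291 - 1607*(162 + 9/(-37 + 42))) + 88/7 = (-291 - 1607*(162 + 9/5)) + 88/7 = (-291 - 1607*819/5) + 88/7 = (-291 - 1316133/5) + 88/7 = -1317588/5 + 88/7 = -9222676/35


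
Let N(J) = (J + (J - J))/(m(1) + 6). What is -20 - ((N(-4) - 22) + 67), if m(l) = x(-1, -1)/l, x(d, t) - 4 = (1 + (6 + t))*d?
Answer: -64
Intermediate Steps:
x(d, t) = 4 + d*(7 + t) (x(d, t) = 4 + (1 + (6 + t))*d = 4 + (7 + t)*d = 4 + d*(7 + t))
m(l) = -2/l (m(l) = (4 + 7*(-1) - 1*(-1))/l = (4 - 7 + 1)/l = -2/l)
N(J) = J/4 (N(J) = (J + (J - J))/(-2/1 + 6) = (J + 0)/(-2*1 + 6) = J/(-2 + 6) = J/4)
-20 - ((N(-4) - 22) + 67) = -20 - (((¼)*(-4) - 22) + 67) = -20 - ((-1 - 22) + 67) = -20 - (-23 + 67) = -20 - 1*44 = -20 - 44 = -64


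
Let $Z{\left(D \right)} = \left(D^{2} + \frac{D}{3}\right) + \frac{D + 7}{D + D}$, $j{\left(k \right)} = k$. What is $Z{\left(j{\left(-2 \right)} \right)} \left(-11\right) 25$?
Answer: $- \frac{6875}{12} \approx -572.92$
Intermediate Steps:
$Z{\left(D \right)} = D^{2} + \frac{D}{3} + \frac{7 + D}{2 D}$ ($Z{\left(D \right)} = \left(D^{2} + \frac{D}{3}\right) + \frac{7 + D}{2 D} = D^{2} + \frac{D}{3} + \frac{7 + D}{2 D}$)
$Z{\left(j{\left(-2 \right)} \right)} \left(-11\right) 25 = \left(\frac{1}{2} + \left(-2\right)^{2} + \frac{1}{3} \left(-2\right) + \frac{7}{2 \left(-2\right)}\right) \left(-11\right) 25 = \left(\frac{1}{2} + 4 - \frac{2}{3} + \frac{7}{2} \left(- \frac{1}{2}\right)\right) \left(-11\right) 25 = \left(\frac{1}{2} + 4 - \frac{2}{3} - \frac{7}{4}\right) \left(-11\right) 25 = \frac{25}{12} \left(-11\right) 25 = \left(- \frac{275}{12}\right) 25 = - \frac{6875}{12}$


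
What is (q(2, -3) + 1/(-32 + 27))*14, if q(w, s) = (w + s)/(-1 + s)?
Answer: 7/10 ≈ 0.70000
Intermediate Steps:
q(w, s) = (s + w)/(-1 + s)
(q(2, -3) + 1/(-32 + 27))*14 = ((-3 + 2)/(-1 - 3) + 1/(-32 + 27))*14 = (-1/(-4) + 1/(-5))*14 = (-¼*(-1) - ⅕)*14 = (¼ - ⅕)*14 = (1/20)*14 = 7/10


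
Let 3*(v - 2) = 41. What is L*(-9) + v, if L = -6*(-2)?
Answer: -277/3 ≈ -92.333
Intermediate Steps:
v = 47/3 (v = 2 + (1/3)*41 = 2 + 41/3 = 47/3 ≈ 15.667)
L = 12
L*(-9) + v = 12*(-9) + 47/3 = -108 + 47/3 = -277/3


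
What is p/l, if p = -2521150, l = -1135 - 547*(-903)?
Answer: -1260575/246403 ≈ -5.1159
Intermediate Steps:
l = 492806 (l = -1135 + 493941 = 492806)
p/l = -2521150/492806 = -2521150*1/492806 = -1260575/246403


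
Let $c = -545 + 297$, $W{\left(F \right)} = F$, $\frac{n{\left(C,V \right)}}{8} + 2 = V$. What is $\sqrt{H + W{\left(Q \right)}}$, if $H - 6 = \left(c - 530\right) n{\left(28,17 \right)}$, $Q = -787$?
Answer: $i \sqrt{94141} \approx 306.82 i$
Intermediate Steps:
$n{\left(C,V \right)} = -16 + 8 V$
$c = -248$
$H = -93354$ ($H = 6 + \left(-248 - 530\right) \left(-16 + 8 \cdot 17\right) = 6 - 778 \left(-16 + 136\right) = 6 - 93360 = -93354$)
$\sqrt{H + W{\left(Q \right)}} = \sqrt{-93354 - 787} = \sqrt{-94141} = i \sqrt{94141}$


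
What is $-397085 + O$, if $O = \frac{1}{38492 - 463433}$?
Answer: $- \frac{168737696986}{424941} \approx -3.9709 \cdot 10^{5}$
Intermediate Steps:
$O = - \frac{1}{424941}$ ($O = \frac{1}{-424941} = - \frac{1}{424941} \approx -2.3533 \cdot 10^{-6}$)
$-397085 + O = -397085 - \frac{1}{424941} = - \frac{168737696986}{424941}$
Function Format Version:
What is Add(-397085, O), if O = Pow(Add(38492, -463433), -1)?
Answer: Rational(-168737696986, 424941) ≈ -3.9709e+5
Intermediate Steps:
O = Rational(-1, 424941) (O = Pow(-424941, -1) = Rational(-1, 424941) ≈ -2.3533e-6)
Add(-397085, O) = Add(-397085, Rational(-1, 424941)) = Rational(-168737696986, 424941)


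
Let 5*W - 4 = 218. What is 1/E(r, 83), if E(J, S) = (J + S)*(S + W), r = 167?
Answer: 1/31850 ≈ 3.1397e-5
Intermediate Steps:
W = 222/5 (W = 4/5 + (1/5)*218 = 4/5 + 218/5 = 222/5 ≈ 44.400)
E(J, S) = (222/5 + S)*(J + S) (E(J, S) = (J + S)*(S + 222/5) = (J + S)*(222/5 + S) = (222/5 + S)*(J + S))
1/E(r, 83) = 1/(83**2 + (222/5)*167 + (222/5)*83 + 167*83) = 1/(6889 + 37074/5 + 18426/5 + 13861) = 1/31850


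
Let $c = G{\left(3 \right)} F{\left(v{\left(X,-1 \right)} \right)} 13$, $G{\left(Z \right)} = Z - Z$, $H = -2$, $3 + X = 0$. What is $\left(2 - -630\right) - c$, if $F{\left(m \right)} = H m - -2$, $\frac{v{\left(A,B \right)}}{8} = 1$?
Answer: $632$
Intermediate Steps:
$X = -3$ ($X = -3 + 0 = -3$)
$v{\left(A,B \right)} = 8$ ($v{\left(A,B \right)} = 8 \cdot 1 = 8$)
$G{\left(Z \right)} = 0$
$F{\left(m \right)} = 2 - 2 m$ ($F{\left(m \right)} = - 2 m - -2 = - 2 m + 2 = 2 - 2 m$)
$c = 0$ ($c = 0 \left(2 - 16\right) 13 = 0 \left(-14\right) 13 = 0 \cdot 13 = 0$)
$\left(2 - -630\right) - c = \left(2 - -630\right) - 0 = \left(2 + 630\right) + 0 = 632 + 0 = 632$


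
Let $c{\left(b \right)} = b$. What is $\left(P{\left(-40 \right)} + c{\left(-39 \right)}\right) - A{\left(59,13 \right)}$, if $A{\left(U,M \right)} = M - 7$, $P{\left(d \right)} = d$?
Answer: $-85$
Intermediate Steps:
$A{\left(U,M \right)} = -7 + M$ ($A{\left(U,M \right)} = M - 7 = -7 + M$)
$\left(P{\left(-40 \right)} + c{\left(-39 \right)}\right) - A{\left(59,13 \right)} = \left(-40 - 39\right) - \left(-7 + 13\right) = -79 - 6 = -85$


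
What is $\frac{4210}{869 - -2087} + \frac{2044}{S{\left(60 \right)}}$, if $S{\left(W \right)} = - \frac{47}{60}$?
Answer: $- \frac{181162985}{69466} \approx -2607.9$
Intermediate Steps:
$S{\left(W \right)} = - \frac{47}{60}$ ($S{\left(W \right)} = \left(-47\right) \frac{1}{60} = - \frac{47}{60}$)
$\frac{4210}{869 - -2087} + \frac{2044}{S{\left(60 \right)}} = \frac{4210}{869 - -2087} + \frac{2044}{- \frac{47}{60}} = \frac{4210}{869 + 2087} + 2044 \left(- \frac{60}{47}\right) = \frac{4210}{2956} - \frac{122640}{47} = 4210 \cdot \frac{1}{2956} - \frac{122640}{47} = \frac{2105}{1478} - \frac{122640}{47} = - \frac{181162985}{69466}$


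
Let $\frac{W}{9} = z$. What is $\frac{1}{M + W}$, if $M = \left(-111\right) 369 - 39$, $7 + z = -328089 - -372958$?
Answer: $\frac{1}{362760} \approx 2.7566 \cdot 10^{-6}$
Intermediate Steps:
$z = 44862$ ($z = -7 - -44869 = -7 + \left(-328089 + 372958\right) = -7 + 44869 = 44862$)
$M = -40998$ ($M = -40959 - 39 = -40998$)
$W = 403758$ ($W = 9 \cdot 44862 = 403758$)
$\frac{1}{M + W} = \frac{1}{-40998 + 403758} = \frac{1}{362760}$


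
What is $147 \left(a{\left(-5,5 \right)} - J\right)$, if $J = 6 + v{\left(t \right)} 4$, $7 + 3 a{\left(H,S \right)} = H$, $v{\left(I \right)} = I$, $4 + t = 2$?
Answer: $-294$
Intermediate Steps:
$t = -2$ ($t = -4 + 2 = -2$)
$a{\left(H,S \right)} = - \frac{7}{3} + \frac{H}{3}$
$J = -2$ ($J = 6 - 8 = -2$)
$147 \left(a{\left(-5,5 \right)} - J\right) = 147 \left(\left(- \frac{7}{3} + \frac{1}{3} \left(-5\right)\right) - -2\right) = 147 \left(\left(- \frac{7}{3} - \frac{5}{3}\right) + 2\right) = 147 \left(-4 + 2\right) = 147 \left(-2\right) = -294$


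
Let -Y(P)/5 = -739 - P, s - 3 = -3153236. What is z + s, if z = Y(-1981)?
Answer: -3159443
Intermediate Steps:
s = -3153233 (s = 3 - 3153236 = -3153233)
Y(P) = 3695 + 5*P (Y(P) = -5*(-739 - P) = 3695 + 5*P)
z = -6210 (z = 3695 + 5*(-1981) = 3695 - 9905 = -6210)
z + s = -6210 - 3153233 = -3159443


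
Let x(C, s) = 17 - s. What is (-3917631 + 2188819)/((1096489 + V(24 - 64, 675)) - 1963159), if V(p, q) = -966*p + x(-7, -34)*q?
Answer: 1728812/793605 ≈ 2.1784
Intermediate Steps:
V(p, q) = -966*p + 51*q (V(p, q) = -966*p + (17 - 1*(-34))*q = -966*p + (17 + 34)*q = -966*p + 51*q)
(-3917631 + 2188819)/((1096489 + V(24 - 64, 675)) - 1963159) = (-3917631 + 2188819)/((1096489 + (-966*(24 - 64) + 51*675)) - 1963159) = -1728812/((1096489 + (-966*(-40) + 34425)) - 1963159) = -1728812/((1096489 + (38640 + 34425)) - 1963159) = -1728812/((1096489 + 73065) - 1963159) = -1728812/(1169554 - 1963159) = -1728812/(-793605) = -1728812*(-1/793605) = 1728812/793605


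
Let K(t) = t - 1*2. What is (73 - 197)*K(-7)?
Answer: 1116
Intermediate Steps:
K(t) = -2 + t (K(t) = t - 2 = -2 + t)
(73 - 197)*K(-7) = (73 - 197)*(-2 - 7) = -124*(-9) = 1116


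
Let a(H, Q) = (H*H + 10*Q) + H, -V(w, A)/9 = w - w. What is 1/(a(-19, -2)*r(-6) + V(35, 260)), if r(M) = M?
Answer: -1/1932 ≈ -0.00051760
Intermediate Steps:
V(w, A) = 0 (V(w, A) = -9*(w - w) = -9*0 = 0)
a(H, Q) = H + H² + 10*Q (a(H, Q) = (H² + 10*Q) + H = H + H² + 10*Q)
1/(a(-19, -2)*r(-6) + V(35, 260)) = 1/((-19 + (-19)² + 10*(-2))*(-6) + 0) = 1/((-19 + 361 - 20)*(-6) + 0) = 1/(322*(-6) + 0) = 1/(-1932 + 0) = 1/(-1932) = -1/1932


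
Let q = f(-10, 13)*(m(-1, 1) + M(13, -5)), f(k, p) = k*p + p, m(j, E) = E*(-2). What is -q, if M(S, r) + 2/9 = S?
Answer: 1261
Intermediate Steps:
M(S, r) = -2/9 + S
m(j, E) = -2*E
f(k, p) = p + k*p
q = -1261 (q = (13*(1 - 10))*(-2*1 + (-2/9 + 13)) = (13*(-9))*(-2 + 115/9) = -117*97/9 = -1261)
-q = -1*(-1261) = 1261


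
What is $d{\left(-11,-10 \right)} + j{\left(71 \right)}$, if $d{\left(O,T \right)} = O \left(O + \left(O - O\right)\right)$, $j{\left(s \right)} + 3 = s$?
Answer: $189$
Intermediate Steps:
$j{\left(s \right)} = -3 + s$
$d{\left(O,T \right)} = O^{2}$ ($d{\left(O,T \right)} = O \left(O + 0\right) = O O = O^{2}$)
$d{\left(-11,-10 \right)} + j{\left(71 \right)} = \left(-11\right)^{2} + \left(-3 + 71\right) = 121 + 68 = 189$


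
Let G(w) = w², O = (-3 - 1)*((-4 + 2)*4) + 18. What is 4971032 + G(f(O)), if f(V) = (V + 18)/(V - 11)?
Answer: 7560944296/1521 ≈ 4.9710e+6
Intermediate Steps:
O = 50 (O = -(-8)*4 + 18 = -4*(-8) + 18 = 32 + 18 = 50)
f(V) = (18 + V)/(-11 + V)
4971032 + G(f(O)) = 4971032 + ((18 + 50)/(-11 + 50))² = 4971032 + (68/39)² = 4971032 + 4624/1521 = 7560944296/1521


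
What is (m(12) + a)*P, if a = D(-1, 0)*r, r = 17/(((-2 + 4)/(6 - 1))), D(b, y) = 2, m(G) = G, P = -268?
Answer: -25996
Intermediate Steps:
r = 85/2 (r = 17/((2/5)) = 17/((2*(1/5))) = 17/(2/5) = 17*(5/2) = 85/2 ≈ 42.500)
a = 85 (a = 2*(85/2) = 85)
(m(12) + a)*P = (12 + 85)*(-268) = 97*(-268) = -25996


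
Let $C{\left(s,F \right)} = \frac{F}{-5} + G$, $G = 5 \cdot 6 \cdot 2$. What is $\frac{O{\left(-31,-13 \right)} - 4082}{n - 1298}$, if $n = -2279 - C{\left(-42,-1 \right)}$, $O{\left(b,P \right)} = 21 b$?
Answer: $\frac{23665}{18186} \approx 1.3013$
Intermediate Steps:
$G = 60$ ($G = 30 \cdot 2 = 60$)
$C{\left(s,F \right)} = 60 - \frac{F}{5}$ ($C{\left(s,F \right)} = \frac{F}{-5} + 60 = - \frac{F}{5} + 60 = 60 - \frac{F}{5}$)
$n = - \frac{11696}{5}$ ($n = -2279 - \left(60 - - \frac{1}{5}\right) = -2279 - \left(60 + \frac{1}{5}\right) = -2279 - \frac{301}{5} = - \frac{11696}{5} \approx -2339.2$)
$\frac{O{\left(-31,-13 \right)} - 4082}{n - 1298} = \frac{21 \left(-31\right) - 4082}{- \frac{11696}{5} - 1298} = \frac{-651 - 4082}{- \frac{18186}{5}} = \left(-4733\right) \left(- \frac{5}{18186}\right) = \frac{23665}{18186}$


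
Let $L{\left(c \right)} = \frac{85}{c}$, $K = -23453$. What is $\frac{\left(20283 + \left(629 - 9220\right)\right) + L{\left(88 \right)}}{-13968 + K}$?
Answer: $- \frac{1028981}{3293048} \approx -0.31247$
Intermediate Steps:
$\frac{\left(20283 + \left(629 - 9220\right)\right) + L{\left(88 \right)}}{-13968 + K} = \frac{\left(20283 + \left(629 - 9220\right)\right) + \frac{85}{88}}{-13968 - 23453} = \frac{\left(20283 + \left(629 - 9220\right)\right) + 85 \cdot \frac{1}{88}}{-37421} = \left(\left(20283 - 8591\right) + \frac{85}{88}\right) \left(- \frac{1}{37421}\right) = \left(11692 + \frac{85}{88}\right) \left(- \frac{1}{37421}\right) = \frac{1028981}{88} \left(- \frac{1}{37421}\right) = - \frac{1028981}{3293048}$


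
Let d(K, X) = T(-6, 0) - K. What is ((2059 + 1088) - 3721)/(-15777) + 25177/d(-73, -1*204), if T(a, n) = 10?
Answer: 397265171/1309491 ≈ 303.37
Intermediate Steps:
d(K, X) = 10 - K
((2059 + 1088) - 3721)/(-15777) + 25177/d(-73, -1*204) = ((2059 + 1088) - 3721)/(-15777) + 25177/(10 - 1*(-73)) = (3147 - 3721)*(-1/15777) + 25177/(10 + 73) = -574*(-1/15777) + 25177/83 = 574/15777 + 25177*(1/83) = 574/15777 + 25177/83 = 397265171/1309491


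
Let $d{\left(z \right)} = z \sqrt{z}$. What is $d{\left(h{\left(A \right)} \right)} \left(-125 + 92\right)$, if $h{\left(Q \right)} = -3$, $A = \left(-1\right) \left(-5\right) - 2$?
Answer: $99 i \sqrt{3} \approx 171.47 i$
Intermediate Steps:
$A = 3$ ($A = 5 - 2 = 3$)
$d{\left(z \right)} = z^{\frac{3}{2}}$
$d{\left(h{\left(A \right)} \right)} \left(-125 + 92\right) = \left(-3\right)^{\frac{3}{2}} \left(-125 + 92\right) = - 3 i \sqrt{3} \left(-33\right) = 99 i \sqrt{3}$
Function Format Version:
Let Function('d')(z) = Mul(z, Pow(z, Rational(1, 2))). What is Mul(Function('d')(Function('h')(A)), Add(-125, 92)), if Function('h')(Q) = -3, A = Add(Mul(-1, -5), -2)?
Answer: Mul(99, I, Pow(3, Rational(1, 2))) ≈ Mul(171.47, I)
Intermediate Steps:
A = 3 (A = Add(5, -2) = 3)
Function('d')(z) = Pow(z, Rational(3, 2))
Mul(Function('d')(Function('h')(A)), Add(-125, 92)) = Mul(Pow(-3, Rational(3, 2)), Add(-125, 92)) = Mul(Mul(-3, I, Pow(3, Rational(1, 2))), -33) = Mul(99, I, Pow(3, Rational(1, 2)))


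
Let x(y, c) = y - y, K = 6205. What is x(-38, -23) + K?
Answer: 6205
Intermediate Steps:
x(y, c) = 0
x(-38, -23) + K = 0 + 6205 = 6205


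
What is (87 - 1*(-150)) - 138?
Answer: 99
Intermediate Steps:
(87 - 1*(-150)) - 138 = (87 + 150) - 138 = 237 - 138 = 99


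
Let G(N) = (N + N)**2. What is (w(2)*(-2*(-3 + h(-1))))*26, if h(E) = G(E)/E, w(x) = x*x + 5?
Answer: 3276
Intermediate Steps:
w(x) = 5 + x**2 (w(x) = x**2 + 5 = 5 + x**2)
G(N) = 4*N**2 (G(N) = (2*N)**2 = 4*N**2)
h(E) = 4*E (h(E) = (4*E**2)/E = 4*E)
(w(2)*(-2*(-3 + h(-1))))*26 = ((5 + 2**2)*(-2*(-3 + 4*(-1))))*26 = ((5 + 4)*(-2*(-3 - 4)))*26 = (9*(-2*(-7)))*26 = (9*14)*26 = 126*26 = 3276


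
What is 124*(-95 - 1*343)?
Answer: -54312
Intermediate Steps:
124*(-95 - 1*343) = 124*(-95 - 343) = 124*(-438) = -54312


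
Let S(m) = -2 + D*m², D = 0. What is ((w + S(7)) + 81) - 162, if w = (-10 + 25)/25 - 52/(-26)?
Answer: -402/5 ≈ -80.400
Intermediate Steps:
S(m) = -2 (S(m) = -2 + 0*m² = -2 + 0 = -2)
w = 13/5 (w = 15*(1/25) - 52*(-1/26) = ⅗ + 2 = 13/5 ≈ 2.6000)
((w + S(7)) + 81) - 162 = ((13/5 - 2) + 81) - 162 = (⅗ + 81) - 162 = 408/5 - 162 = -402/5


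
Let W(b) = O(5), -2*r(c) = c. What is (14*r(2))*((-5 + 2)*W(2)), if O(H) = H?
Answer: 210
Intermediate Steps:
r(c) = -c/2
W(b) = 5
(14*r(2))*((-5 + 2)*W(2)) = (14*(-½*2))*((-5 + 2)*5) = (14*(-1))*(-3*5) = -14*(-15) = 210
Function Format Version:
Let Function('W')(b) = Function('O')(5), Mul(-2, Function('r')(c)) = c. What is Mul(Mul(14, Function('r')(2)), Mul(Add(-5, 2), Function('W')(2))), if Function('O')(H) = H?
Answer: 210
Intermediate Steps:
Function('r')(c) = Mul(Rational(-1, 2), c)
Function('W')(b) = 5
Mul(Mul(14, Function('r')(2)), Mul(Add(-5, 2), Function('W')(2))) = Mul(Mul(14, Mul(Rational(-1, 2), 2)), Mul(Add(-5, 2), 5)) = Mul(Mul(14, -1), Mul(-3, 5)) = Mul(-14, -15) = 210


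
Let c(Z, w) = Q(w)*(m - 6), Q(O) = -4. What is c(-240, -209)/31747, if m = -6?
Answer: 48/31747 ≈ 0.0015120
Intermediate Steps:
c(Z, w) = 48 (c(Z, w) = -4*(-6 - 6) = -4*(-12) = 48)
c(-240, -209)/31747 = 48/31747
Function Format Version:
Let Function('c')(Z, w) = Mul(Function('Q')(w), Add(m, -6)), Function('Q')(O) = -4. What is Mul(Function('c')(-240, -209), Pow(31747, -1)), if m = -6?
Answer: Rational(48, 31747) ≈ 0.0015120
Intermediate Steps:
Function('c')(Z, w) = 48 (Function('c')(Z, w) = Mul(-4, Add(-6, -6)) = Mul(-4, -12) = 48)
Mul(Function('c')(-240, -209), Pow(31747, -1)) = Mul(48, Pow(31747, -1)) = Mul(48, Rational(1, 31747)) = Rational(48, 31747)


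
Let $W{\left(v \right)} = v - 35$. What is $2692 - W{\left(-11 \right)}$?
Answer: $2738$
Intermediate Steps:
$W{\left(v \right)} = -35 + v$
$2692 - W{\left(-11 \right)} = 2692 - \left(-35 - 11\right) = 2692 - -46 = 2692 + 46 = 2738$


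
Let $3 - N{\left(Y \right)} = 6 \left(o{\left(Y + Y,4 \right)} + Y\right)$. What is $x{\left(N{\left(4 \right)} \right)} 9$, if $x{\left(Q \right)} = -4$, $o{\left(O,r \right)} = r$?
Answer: $-36$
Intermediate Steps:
$N{\left(Y \right)} = -21 - 6 Y$ ($N{\left(Y \right)} = 3 - 6 \left(4 + Y\right) = 3 - \left(24 + 6 Y\right) = -21 - 6 Y$)
$x{\left(N{\left(4 \right)} \right)} 9 = \left(-4\right) 9 = -36$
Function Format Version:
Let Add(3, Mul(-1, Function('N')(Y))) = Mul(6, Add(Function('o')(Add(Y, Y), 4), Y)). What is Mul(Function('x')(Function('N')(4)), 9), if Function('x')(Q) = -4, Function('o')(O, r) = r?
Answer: -36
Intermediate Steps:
Function('N')(Y) = Add(-21, Mul(-6, Y)) (Function('N')(Y) = Add(3, Mul(-1, Mul(6, Add(4, Y)))) = Add(3, Mul(-1, Add(24, Mul(6, Y)))) = Add(3, Add(-24, Mul(-6, Y))) = Add(-21, Mul(-6, Y)))
Mul(Function('x')(Function('N')(4)), 9) = Mul(-4, 9) = -36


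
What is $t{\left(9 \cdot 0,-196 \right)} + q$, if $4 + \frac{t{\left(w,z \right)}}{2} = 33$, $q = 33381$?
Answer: $33439$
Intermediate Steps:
$t{\left(w,z \right)} = 58$ ($t{\left(w,z \right)} = -8 + 2 \cdot 33 = -8 + 66 = 58$)
$t{\left(9 \cdot 0,-196 \right)} + q = 58 + 33381 = 33439$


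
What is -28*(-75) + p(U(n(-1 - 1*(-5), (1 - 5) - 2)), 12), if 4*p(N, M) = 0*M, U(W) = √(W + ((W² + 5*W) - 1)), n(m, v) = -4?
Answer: 2100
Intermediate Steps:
U(W) = √(-1 + W² + 6*W) (U(W) = √(W + (-1 + W² + 5*W)) = √(-1 + W² + 6*W))
p(N, M) = 0 (p(N, M) = (0*M)/4 = (¼)*0 = 0)
-28*(-75) + p(U(n(-1 - 1*(-5), (1 - 5) - 2)), 12) = -28*(-75) + 0 = 2100 + 0 = 2100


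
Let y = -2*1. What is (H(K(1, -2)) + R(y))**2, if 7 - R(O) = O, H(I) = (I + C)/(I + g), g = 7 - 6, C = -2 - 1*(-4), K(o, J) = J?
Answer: 81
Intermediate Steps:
C = 2 (C = -2 + 4 = 2)
y = -2
g = 1
H(I) = (2 + I)/(1 + I) (H(I) = (I + 2)/(I + 1) = (2 + I)/(1 + I))
R(O) = 7 - O
(H(K(1, -2)) + R(y))**2 = ((2 - 2)/(1 - 2) + (7 - 1*(-2)))**2 = (0/(-1) + (7 + 2))**2 = (-1*0 + 9)**2 = (0 + 9)**2 = 9**2 = 81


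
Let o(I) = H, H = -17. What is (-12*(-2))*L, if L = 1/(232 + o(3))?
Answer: 24/215 ≈ 0.11163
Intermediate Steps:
o(I) = -17
L = 1/215 (L = 1/(232 - 17) = 1/215 ≈ 0.0046512)
(-12*(-2))*L = -12*(-2)*(1/215) = 24*(1/215) = 24/215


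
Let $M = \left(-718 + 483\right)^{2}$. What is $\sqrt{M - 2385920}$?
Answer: $i \sqrt{2330695} \approx 1526.7 i$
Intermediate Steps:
$M = 55225$ ($M = \left(-235\right)^{2} = 55225$)
$\sqrt{M - 2385920} = \sqrt{55225 - 2385920} = \sqrt{-2330695} = i \sqrt{2330695}$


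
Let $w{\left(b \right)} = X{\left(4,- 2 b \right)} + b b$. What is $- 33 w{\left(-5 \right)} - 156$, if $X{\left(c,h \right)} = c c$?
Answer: $-1509$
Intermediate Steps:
$X{\left(c,h \right)} = c^{2}$
$w{\left(b \right)} = 16 + b^{2}$ ($w{\left(b \right)} = 4^{2} + b b = 16 + b^{2}$)
$- 33 w{\left(-5 \right)} - 156 = - 33 \left(16 + \left(-5\right)^{2}\right) - 156 = - 33 \left(16 + 25\right) - 156 = \left(-33\right) 41 - 156 = -1353 - 156 = -1509$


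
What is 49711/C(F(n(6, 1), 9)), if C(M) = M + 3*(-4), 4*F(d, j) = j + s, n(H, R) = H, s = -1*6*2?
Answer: -198844/51 ≈ -3898.9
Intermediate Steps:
s = -12 (s = -6*2 = -12)
F(d, j) = -3 + j/4 (F(d, j) = (j - 12)/4 = (-12 + j)/4 = -3 + j/4)
C(M) = -12 + M (C(M) = M - 12 = -12 + M)
49711/C(F(n(6, 1), 9)) = 49711/(-12 + (-3 + (1/4)*9)) = 49711/(-12 + (-3 + 9/4)) = 49711/(-12 - 3/4) = 49711/(-51/4) = 49711*(-4/51) = -198844/51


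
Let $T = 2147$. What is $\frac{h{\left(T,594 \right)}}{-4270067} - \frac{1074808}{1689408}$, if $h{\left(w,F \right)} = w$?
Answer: $- \frac{82020166627}{128819381256} \approx -0.63671$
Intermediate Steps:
$\frac{h{\left(T,594 \right)}}{-4270067} - \frac{1074808}{1689408} = \frac{2147}{-4270067} - \frac{1074808}{1689408} = 2147 \left(- \frac{1}{4270067}\right) - \frac{19193}{30168} = - \frac{2147}{4270067} - \frac{19193}{30168} = - \frac{82020166627}{128819381256}$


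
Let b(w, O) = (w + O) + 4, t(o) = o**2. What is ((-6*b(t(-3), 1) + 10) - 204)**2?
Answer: 77284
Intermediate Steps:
b(w, O) = 4 + O + w (b(w, O) = (O + w) + 4 = 4 + O + w)
((-6*b(t(-3), 1) + 10) - 204)**2 = ((-6*(4 + 1 + (-3)**2) + 10) - 204)**2 = ((-6*(4 + 1 + 9) + 10) - 204)**2 = ((-6*14 + 10) - 204)**2 = ((-84 + 10) - 204)**2 = (-74 - 204)**2 = (-278)**2 = 77284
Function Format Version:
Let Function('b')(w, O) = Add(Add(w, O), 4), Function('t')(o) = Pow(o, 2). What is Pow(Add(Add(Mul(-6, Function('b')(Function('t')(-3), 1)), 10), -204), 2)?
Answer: 77284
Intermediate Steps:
Function('b')(w, O) = Add(4, O, w) (Function('b')(w, O) = Add(Add(O, w), 4) = Add(4, O, w))
Pow(Add(Add(Mul(-6, Function('b')(Function('t')(-3), 1)), 10), -204), 2) = Pow(Add(Add(Mul(-6, Add(4, 1, Pow(-3, 2))), 10), -204), 2) = Pow(Add(Add(Mul(-6, Add(4, 1, 9)), 10), -204), 2) = Pow(Add(Add(Mul(-6, 14), 10), -204), 2) = Pow(Add(Add(-84, 10), -204), 2) = Pow(Add(-74, -204), 2) = Pow(-278, 2) = 77284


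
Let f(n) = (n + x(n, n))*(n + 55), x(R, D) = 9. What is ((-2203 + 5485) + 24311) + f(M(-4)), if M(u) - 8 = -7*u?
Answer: 31688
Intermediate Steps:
M(u) = 8 - 7*u
f(n) = (9 + n)*(55 + n) (f(n) = (n + 9)*(n + 55) = (9 + n)*(55 + n))
((-2203 + 5485) + 24311) + f(M(-4)) = ((-2203 + 5485) + 24311) + (495 + (8 - 7*(-4))² + 64*(8 - 7*(-4))) = (3282 + 24311) + (495 + (8 + 28)² + 64*(8 + 28)) = 27593 + (495 + 36² + 64*36) = 27593 + (495 + 1296 + 2304) = 27593 + 4095 = 31688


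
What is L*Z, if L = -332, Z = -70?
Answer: 23240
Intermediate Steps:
L*Z = -332*(-70) = 23240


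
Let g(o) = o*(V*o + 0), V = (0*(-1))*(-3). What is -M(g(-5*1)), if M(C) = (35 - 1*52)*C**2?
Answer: 0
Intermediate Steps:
V = 0 (V = 0*(-3) = 0)
g(o) = 0 (g(o) = o*(0*o + 0) = o*(0 + 0) = o*0 = 0)
M(C) = -17*C**2 (M(C) = (35 - 52)*C**2 = -17*C**2)
-M(g(-5*1)) = -(-17)*0**2 = -(-17)*0 = -1*0 = 0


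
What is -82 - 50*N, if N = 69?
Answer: -3532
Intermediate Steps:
-82 - 50*N = -82 - 50*69 = -82 - 3450 = -3532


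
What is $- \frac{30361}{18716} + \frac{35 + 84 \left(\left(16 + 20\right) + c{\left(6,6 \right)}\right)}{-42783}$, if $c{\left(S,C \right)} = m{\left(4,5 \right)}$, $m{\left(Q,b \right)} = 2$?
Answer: $- \frac{1359331195}{800726628} \approx -1.6976$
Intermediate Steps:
$c{\left(S,C \right)} = 2$
$- \frac{30361}{18716} + \frac{35 + 84 \left(\left(16 + 20\right) + c{\left(6,6 \right)}\right)}{-42783} = - \frac{30361}{18716} + \frac{35 + 84 \left(\left(16 + 20\right) + 2\right)}{-42783} = \left(-30361\right) \frac{1}{18716} + \left(35 + 84 \left(36 + 2\right)\right) \left(- \frac{1}{42783}\right) = - \frac{30361}{18716} + \left(35 + 84 \cdot 38\right) \left(- \frac{1}{42783}\right) = - \frac{30361}{18716} + \left(35 + 3192\right) \left(- \frac{1}{42783}\right) = - \frac{30361}{18716} + 3227 \left(- \frac{1}{42783}\right) = - \frac{30361}{18716} - \frac{3227}{42783} = - \frac{1359331195}{800726628}$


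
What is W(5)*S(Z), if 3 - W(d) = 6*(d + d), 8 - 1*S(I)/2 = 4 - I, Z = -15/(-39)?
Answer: -6498/13 ≈ -499.85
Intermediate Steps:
Z = 5/13 (Z = -15*(-1/39) = 5/13 ≈ 0.38462)
S(I) = 8 + 2*I (S(I) = 16 - 2*(4 - I) = 16 + (-8 + 2*I) = 8 + 2*I)
W(d) = 3 - 12*d (W(d) = 3 - 6*(d + d) = 3 - 6*2*d = 3 - 12*d)
W(5)*S(Z) = (3 - 12*5)*(8 + 2*(5/13)) = (3 - 60)*(8 + 10/13) = -57*114/13 = -6498/13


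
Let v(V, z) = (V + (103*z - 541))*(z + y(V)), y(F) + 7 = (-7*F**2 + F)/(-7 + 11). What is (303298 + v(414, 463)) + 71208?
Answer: -14238903521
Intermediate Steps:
y(F) = -7 - 7*F**2/4 + F/4 (y(F) = -7 + (-7*F**2 + F)/(-7 + 11) = -7 + (F - 7*F**2)/4 = -7 + (F - 7*F**2)*(1/4) = -7 + (-7*F**2/4 + F/4) = -7 - 7*F**2/4 + F/4)
v(V, z) = (-541 + V + 103*z)*(-7 + z - 7*V**2/4 + V/4) (v(V, z) = (V + (103*z - 541))*(z + (-7 - 7*V**2/4 + V/4)) = (V + (-541 + 103*z))*(-7 + z - 7*V**2/4 + V/4) = (-541 + V + 103*z)*(-7 + z - 7*V**2/4 + V/4))
(303298 + v(414, 463)) + 71208 = (303298 + (3787 - 1262*463 + 103*463**2 + 947*414**2 - 569/4*414 - 7/4*414**3 - 721/4*463*414**2 + (107/4)*414*463)) + 71208 = (303298 + (3787 - 584306 + 103*214369 + 947*171396 - 117783/2 - 7/4*70957944 - 721/4*463*171396 + 10254987/2)) + 71208 = (303298 + (3787 - 584306 + 22080007 + 162312012 - 117783/2 - 124176402 - 14303981727 + 10254987/2)) + 71208 = (303298 - 14239278027) + 71208 = -14238974729 + 71208 = -14238903521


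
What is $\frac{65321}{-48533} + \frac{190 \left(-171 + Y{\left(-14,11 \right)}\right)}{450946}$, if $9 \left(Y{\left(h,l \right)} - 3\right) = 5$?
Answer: $- \frac{7342174918}{5183469999} \approx -1.4165$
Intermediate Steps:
$Y{\left(h,l \right)} = \frac{32}{9}$ ($Y{\left(h,l \right)} = 3 + \frac{1}{9} \cdot 5 = 3 + \frac{5}{9} = \frac{32}{9}$)
$\frac{65321}{-48533} + \frac{190 \left(-171 + Y{\left(-14,11 \right)}\right)}{450946} = \frac{65321}{-48533} + \frac{190 \left(-171 + \frac{32}{9}\right)}{450946} = 65321 \left(- \frac{1}{48533}\right) + 190 \left(- \frac{1507}{9}\right) \frac{1}{450946} = - \frac{65321}{48533} - \frac{7535}{106803} = - \frac{7342174918}{5183469999}$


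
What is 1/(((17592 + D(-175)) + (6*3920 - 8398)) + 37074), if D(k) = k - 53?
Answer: 1/69560 ≈ 1.4376e-5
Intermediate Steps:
D(k) = -53 + k
1/(((17592 + D(-175)) + (6*3920 - 8398)) + 37074) = 1/(((17592 + (-53 - 175)) + (6*3920 - 8398)) + 37074) = 1/(((17592 - 228) + (23520 - 8398)) + 37074) = 1/((17364 + 15122) + 37074) = 1/(32486 + 37074) = 1/69560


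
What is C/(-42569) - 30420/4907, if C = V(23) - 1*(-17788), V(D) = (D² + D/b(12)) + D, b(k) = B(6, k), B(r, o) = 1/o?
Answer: -1386297692/208886083 ≈ -6.6366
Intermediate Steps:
b(k) = 1/k
V(D) = D² + 13*D (V(D) = (D² + D/(1/12)) + D = (D² + 12*D) + D = D² + 13*D)
C = 18616 (C = 23*(13 + 23) - 1*(-17788) = 23*36 + 17788 = 828 + 17788 = 18616)
C/(-42569) - 30420/4907 = 18616/(-42569) - 30420/4907 = 18616*(-1/42569) - 30420*1/4907 = -18616/42569 - 30420/4907 = -1386297692/208886083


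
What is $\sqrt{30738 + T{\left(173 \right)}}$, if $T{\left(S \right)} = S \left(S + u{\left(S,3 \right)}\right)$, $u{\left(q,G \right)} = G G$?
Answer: $4 \sqrt{3889} \approx 249.45$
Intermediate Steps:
$u{\left(q,G \right)} = G^{2}$
$T{\left(S \right)} = S \left(9 + S\right)$ ($T{\left(S \right)} = S \left(S + 3^{2}\right) = S \left(S + 9\right) = S \left(9 + S\right)$)
$\sqrt{30738 + T{\left(173 \right)}} = \sqrt{30738 + 173 \left(9 + 173\right)} = \sqrt{30738 + 173 \cdot 182} = \sqrt{30738 + 31486} = \sqrt{62224} = 4 \sqrt{3889}$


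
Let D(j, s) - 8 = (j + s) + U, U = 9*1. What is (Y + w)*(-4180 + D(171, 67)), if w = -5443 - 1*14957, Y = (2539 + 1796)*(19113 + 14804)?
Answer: -577013445375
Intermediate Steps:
Y = 147030195 (Y = 4335*33917 = 147030195)
U = 9
D(j, s) = 17 + j + s (D(j, s) = 8 + ((j + s) + 9) = 8 + (9 + j + s) = 17 + j + s)
w = -20400 (w = -5443 - 14957 = -20400)
(Y + w)*(-4180 + D(171, 67)) = (147030195 - 20400)*(-4180 + (17 + 171 + 67)) = 147009795*(-4180 + 255) = 147009795*(-3925) = -577013445375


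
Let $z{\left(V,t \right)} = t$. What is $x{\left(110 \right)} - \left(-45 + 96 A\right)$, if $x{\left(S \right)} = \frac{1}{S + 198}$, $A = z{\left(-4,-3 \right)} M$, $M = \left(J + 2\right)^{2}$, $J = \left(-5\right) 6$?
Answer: $\frac{69557797}{308} \approx 2.2584 \cdot 10^{5}$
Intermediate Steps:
$J = -30$
$M = 784$ ($M = \left(-30 + 2\right)^{2} = \left(-28\right)^{2} = 784$)
$A = -2352$ ($A = \left(-3\right) 784 = -2352$)
$x{\left(S \right)} = \frac{1}{198 + S}$
$x{\left(110 \right)} - \left(-45 + 96 A\right) = \frac{1}{198 + 110} + \left(45 - -225792\right) = \frac{1}{308} + \left(45 + 225792\right) = \frac{1}{308} + 225837 = \frac{69557797}{308}$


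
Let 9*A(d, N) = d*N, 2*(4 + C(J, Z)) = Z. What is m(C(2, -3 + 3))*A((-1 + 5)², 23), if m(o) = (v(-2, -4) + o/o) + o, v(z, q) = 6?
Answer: 368/3 ≈ 122.67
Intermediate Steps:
C(J, Z) = -4 + Z/2
A(d, N) = N*d/9 (A(d, N) = (d*N)/9 = (N*d)/9 = N*d/9)
m(o) = 7 + o (m(o) = (6 + o/o) + o = (6 + 1) + o = 7 + o)
m(C(2, -3 + 3))*A((-1 + 5)², 23) = (7 + (-4 + (-3 + 3)/2))*((⅑)*23*(-1 + 5)²) = (7 + (-4 + (½)*0))*((⅑)*23*4²) = (7 + (-4 + 0))*((⅑)*23*16) = (7 - 4)*(368/9) = 3*(368/9) = 368/3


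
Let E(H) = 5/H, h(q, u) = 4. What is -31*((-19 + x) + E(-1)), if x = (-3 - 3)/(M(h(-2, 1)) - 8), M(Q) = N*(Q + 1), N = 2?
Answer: 837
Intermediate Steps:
M(Q) = 2 + 2*Q (M(Q) = 2*(Q + 1) = 2*(1 + Q) = 2 + 2*Q)
x = -3 (x = (-3 - 3)/((2 + 2*4) - 8) = -6/((2 + 8) - 8) = -6/(10 - 8) = -6/2 = -6*½ = -3)
-31*((-19 + x) + E(-1)) = -31*((-19 - 3) + 5/(-1)) = -31*(-22 + 5*(-1)) = -31*(-22 - 5) = -31*(-27) = 837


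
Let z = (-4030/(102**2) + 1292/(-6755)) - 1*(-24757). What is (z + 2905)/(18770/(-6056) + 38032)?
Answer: 1471621313072854/2023183836149805 ≈ 0.72738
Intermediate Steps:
z = 869928516761/35139510 (z = (-4030/10404 + 1292*(-1/6755)) + 24757 = (-4030*1/10404 - 1292/6755) + 24757 = (-2015/5202 - 1292/6755) + 24757 = -20332309/35139510 + 24757 = 869928516761/35139510 ≈ 24756.)
(z + 2905)/(18770/(-6056) + 38032) = (869928516761/35139510 + 2905)/(18770/(-6056) + 38032) = 972008793311/(35139510*(18770*(-1/6056) + 38032)) = 972008793311/(35139510*(-9385/3028 + 38032)) = 972008793311/(35139510*(115151511/3028)) = (972008793311/35139510)*(3028/115151511) = 1471621313072854/2023183836149805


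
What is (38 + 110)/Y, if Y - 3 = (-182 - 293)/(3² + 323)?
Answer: 49136/521 ≈ 94.311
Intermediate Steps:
Y = 521/332 (Y = 3 + (-182 - 293)/(3² + 323) = 3 - 475/(9 + 323) = 3 - 475/332 = 521/332 ≈ 1.5693)
(38 + 110)/Y = (38 + 110)/(521/332) = 148*(332/521) = 49136/521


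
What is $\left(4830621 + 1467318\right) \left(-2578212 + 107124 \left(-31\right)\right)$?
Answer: $-37151894845584$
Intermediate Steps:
$\left(4830621 + 1467318\right) \left(-2578212 + 107124 \left(-31\right)\right) = 6297939 \left(-2578212 - 3320844\right) = 6297939 \left(-5899056\right) = -37151894845584$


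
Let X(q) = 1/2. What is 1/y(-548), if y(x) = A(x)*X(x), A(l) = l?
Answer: -1/274 ≈ -0.0036496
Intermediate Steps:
X(q) = ½
y(x) = x/2 (y(x) = x*(½) = x/2)
1/y(-548) = 1/((½)*(-548)) = 1/(-274) = -1/274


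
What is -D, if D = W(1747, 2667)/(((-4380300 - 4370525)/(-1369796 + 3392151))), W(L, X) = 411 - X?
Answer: -912486576/1750165 ≈ -521.37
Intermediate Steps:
D = 912486576/1750165 (D = (411 - 1*2667)/(((-4380300 - 4370525)/(-1369796 + 3392151))) = (411 - 2667)/((-8750825/2022355)) = -2256/((-8750825*1/2022355)) = -2256/(-1750165/404471) = -2256*(-404471/1750165) = 912486576/1750165 ≈ 521.37)
-D = -1*912486576/1750165 = -912486576/1750165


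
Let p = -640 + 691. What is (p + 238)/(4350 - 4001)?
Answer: 289/349 ≈ 0.82808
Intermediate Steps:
p = 51
(p + 238)/(4350 - 4001) = (51 + 238)/(4350 - 4001) = 289/349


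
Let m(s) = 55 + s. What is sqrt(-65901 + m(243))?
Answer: 17*I*sqrt(227) ≈ 256.13*I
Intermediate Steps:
sqrt(-65901 + m(243)) = sqrt(-65901 + (55 + 243)) = sqrt(-65901 + 298) = sqrt(-65603) = 17*I*sqrt(227)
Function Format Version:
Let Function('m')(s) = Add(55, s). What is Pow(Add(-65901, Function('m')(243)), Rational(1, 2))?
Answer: Mul(17, I, Pow(227, Rational(1, 2))) ≈ Mul(256.13, I)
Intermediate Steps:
Pow(Add(-65901, Function('m')(243)), Rational(1, 2)) = Pow(Add(-65901, Add(55, 243)), Rational(1, 2)) = Pow(Add(-65901, 298), Rational(1, 2)) = Pow(-65603, Rational(1, 2)) = Mul(17, I, Pow(227, Rational(1, 2)))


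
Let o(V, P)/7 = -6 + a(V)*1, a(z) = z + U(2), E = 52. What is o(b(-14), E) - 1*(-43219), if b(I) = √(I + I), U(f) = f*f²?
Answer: 43233 + 14*I*√7 ≈ 43233.0 + 37.041*I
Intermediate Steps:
U(f) = f³
b(I) = √2*√I (b(I) = √(2*I) = √2*√I)
a(z) = 8 + z (a(z) = z + 2³ = z + 8 = 8 + z)
o(V, P) = 14 + 7*V (o(V, P) = 7*(-6 + (8 + V)*1) = 7*(-6 + (8 + V)) = 7*(2 + V) = 14 + 7*V)
o(b(-14), E) - 1*(-43219) = (14 + 7*(√2*√(-14))) - 1*(-43219) = (14 + 7*(√2*(I*√14))) + 43219 = (14 + 7*(2*I*√7)) + 43219 = (14 + 14*I*√7) + 43219 = 43233 + 14*I*√7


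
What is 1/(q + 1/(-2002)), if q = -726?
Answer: -2002/1453453 ≈ -0.0013774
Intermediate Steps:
1/(q + 1/(-2002)) = 1/(-726 + 1/(-2002)) = 1/(-726 - 1/2002) = 1/(-1453453/2002) = -2002/1453453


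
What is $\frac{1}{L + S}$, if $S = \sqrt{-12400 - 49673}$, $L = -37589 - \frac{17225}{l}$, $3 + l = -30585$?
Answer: $- \frac{35168709212916}{1321994883169388761} - \frac{30875649552 i \sqrt{57}}{1321994883169388761} \approx -2.6603 \cdot 10^{-5} - 1.7633 \cdot 10^{-7} i$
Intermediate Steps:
$l = -30588$ ($l = -3 - 30585 = -30588$)
$L = - \frac{1149755107}{30588}$ ($L = -37589 - \frac{17225}{-30588} = -37589 - 17225 \left(- \frac{1}{30588}\right) = -37589 - - \frac{17225}{30588} = -37589 + \frac{17225}{30588} = - \frac{1149755107}{30588} \approx -37588.0$)
$S = 33 i \sqrt{57}$ ($S = \sqrt{-62073} = 33 i \sqrt{57} \approx 249.14 i$)
$\frac{1}{L + S} = \frac{1}{- \frac{1149755107}{30588} + 33 i \sqrt{57}}$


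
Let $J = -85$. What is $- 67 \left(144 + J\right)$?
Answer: $-3953$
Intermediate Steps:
$- 67 \left(144 + J\right) = - 67 \left(144 - 85\right) = \left(-67\right) 59 = -3953$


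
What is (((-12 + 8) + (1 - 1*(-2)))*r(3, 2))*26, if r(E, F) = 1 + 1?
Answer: -52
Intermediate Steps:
r(E, F) = 2
(((-12 + 8) + (1 - 1*(-2)))*r(3, 2))*26 = (((-12 + 8) + (1 - 1*(-2)))*2)*26 = ((-4 + (1 + 2))*2)*26 = ((-4 + 3)*2)*26 = -1*2*26 = -2*26 = -52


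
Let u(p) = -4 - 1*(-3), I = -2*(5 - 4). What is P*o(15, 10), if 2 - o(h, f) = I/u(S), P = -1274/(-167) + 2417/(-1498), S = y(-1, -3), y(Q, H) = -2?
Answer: 0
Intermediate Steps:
S = -2
I = -2 (I = -2*1 = -2)
u(p) = -1 (u(p) = -4 + 3 = -1)
P = 1504813/250166 (P = -1274*(-1/167) + 2417*(-1/1498) = 1274/167 - 2417/1498 = 1504813/250166 ≈ 6.0153)
o(h, f) = 0 (o(h, f) = 2 - (-2)/(-1) = 2 - (-2)*(-1) = 2 - 1*2 = 2 - 2 = 0)
P*o(15, 10) = (1504813/250166)*0 = 0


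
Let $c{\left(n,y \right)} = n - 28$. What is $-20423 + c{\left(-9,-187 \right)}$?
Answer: $-20460$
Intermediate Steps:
$c{\left(n,y \right)} = -28 + n$
$-20423 + c{\left(-9,-187 \right)} = -20423 - 37 = -20460$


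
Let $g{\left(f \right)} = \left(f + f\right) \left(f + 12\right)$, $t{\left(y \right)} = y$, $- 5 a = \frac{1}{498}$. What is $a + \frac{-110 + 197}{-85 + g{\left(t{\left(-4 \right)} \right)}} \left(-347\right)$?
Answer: $\frac{75170461}{371010} \approx 202.61$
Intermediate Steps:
$a = - \frac{1}{2490}$ ($a = - \frac{1}{5 \cdot 498} = \left(- \frac{1}{5}\right) \frac{1}{498} = - \frac{1}{2490} \approx -0.00040161$)
$g{\left(f \right)} = 2 f \left(12 + f\right)$
$a + \frac{-110 + 197}{-85 + g{\left(t{\left(-4 \right)} \right)}} \left(-347\right) = - \frac{1}{2490} + \frac{-110 + 197}{-85 + 2 \left(-4\right) \left(12 - 4\right)} \left(-347\right) = - \frac{1}{2490} + \frac{87}{-85 + 2 \left(-4\right) 8} \left(-347\right) = - \frac{1}{2490} + \frac{87}{-85 - 64} \left(-347\right) = - \frac{1}{2490} + \frac{87}{-149} \left(-347\right) = - \frac{1}{2490} + 87 \left(- \frac{1}{149}\right) \left(-347\right) = - \frac{1}{2490} - - \frac{30189}{149} = - \frac{1}{2490} + \frac{30189}{149} = \frac{75170461}{371010}$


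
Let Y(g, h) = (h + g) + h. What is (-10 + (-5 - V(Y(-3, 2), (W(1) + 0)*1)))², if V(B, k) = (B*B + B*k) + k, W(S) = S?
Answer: 324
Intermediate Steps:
Y(g, h) = g + 2*h (Y(g, h) = (g + h) + h = g + 2*h)
V(B, k) = k + B² + B*k (V(B, k) = (B² + B*k) + k = k + B² + B*k)
(-10 + (-5 - V(Y(-3, 2), (W(1) + 0)*1)))² = (-10 + (-5 - ((1 + 0)*1 + (-3 + 2*2)² + (-3 + 2*2)*((1 + 0)*1))))² = (-10 + (-5 - (1*1 + (-3 + 4)² + (-3 + 4)*(1*1))))² = (-10 + (-5 - (1 + 1² + 1*1)))² = (-10 + (-5 - (1 + 1 + 1)))² = (-10 + (-5 - 1*3))² = (-10 + (-5 - 3))² = (-10 - 8)² = (-18)² = 324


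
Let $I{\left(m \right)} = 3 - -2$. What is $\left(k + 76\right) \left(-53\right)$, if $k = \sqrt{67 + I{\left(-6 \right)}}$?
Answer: $-4028 - 318 \sqrt{2} \approx -4477.7$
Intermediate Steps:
$I{\left(m \right)} = 5$ ($I{\left(m \right)} = 3 + 2 = 5$)
$k = 6 \sqrt{2}$ ($k = \sqrt{67 + 5} = \sqrt{72} = 6 \sqrt{2} \approx 8.4853$)
$\left(k + 76\right) \left(-53\right) = \left(6 \sqrt{2} + 76\right) \left(-53\right) = \left(76 + 6 \sqrt{2}\right) \left(-53\right) = -4028 - 318 \sqrt{2}$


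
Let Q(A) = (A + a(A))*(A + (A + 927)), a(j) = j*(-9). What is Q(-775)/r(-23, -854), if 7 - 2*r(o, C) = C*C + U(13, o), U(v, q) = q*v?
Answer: 772520/72901 ≈ 10.597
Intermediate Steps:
a(j) = -9*j
Q(A) = -8*A*(927 + 2*A) (Q(A) = (A - 9*A)*(A + (A + 927)) = (-8*A)*(A + (927 + A)) = (-8*A)*(927 + 2*A) = -8*A*(927 + 2*A))
r(o, C) = 7/2 - 13*o/2 - C²/2 (r(o, C) = 7/2 - (C*C + o*13)/2 = 7/2 - (C² + 13*o)/2 = 7/2 + (-13*o/2 - C²/2) = 7/2 - 13*o/2 - C²/2)
Q(-775)/r(-23, -854) = (8*(-775)*(-927 - 2*(-775)))/(7/2 - 13/2*(-23) - ½*(-854)²) = (8*(-775)*(-927 + 1550))/(7/2 + 299/2 - ½*729316) = (8*(-775)*623)/(7/2 + 299/2 - 364658) = -3862600/(-364505) = -3862600*(-1/364505) = 772520/72901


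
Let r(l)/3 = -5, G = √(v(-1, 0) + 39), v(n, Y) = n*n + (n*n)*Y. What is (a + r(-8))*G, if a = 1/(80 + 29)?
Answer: -3268*√10/109 ≈ -94.810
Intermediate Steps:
v(n, Y) = n² + Y*n² (v(n, Y) = n² + n²*Y = n² + Y*n²)
G = 2*√10 (G = √((-1)²*(1 + 0) + 39) = √(1*1 + 39) = √(1 + 39) = √40 = 2*√10 ≈ 6.3246)
r(l) = -15 (r(l) = 3*(-5) = -15)
a = 1/109 ≈ 0.0091743
(a + r(-8))*G = (1/109 - 15)*(2*√10) = -3268*√10/109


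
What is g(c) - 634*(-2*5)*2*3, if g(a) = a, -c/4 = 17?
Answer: 37972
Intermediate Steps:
c = -68 (c = -4*17 = -68)
g(c) - 634*(-2*5)*2*3 = -68 - 634*(-2*5)*2*3 = -68 - (-6340)*6 = -68 - 634*(-60) = -68 + 38040 = 37972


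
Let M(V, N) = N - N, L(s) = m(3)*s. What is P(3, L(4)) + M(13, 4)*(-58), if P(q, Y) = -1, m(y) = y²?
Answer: -1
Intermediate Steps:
L(s) = 9*s (L(s) = 3²*s = 9*s)
M(V, N) = 0
P(3, L(4)) + M(13, 4)*(-58) = -1 + 0*(-58) = -1 + 0 = -1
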